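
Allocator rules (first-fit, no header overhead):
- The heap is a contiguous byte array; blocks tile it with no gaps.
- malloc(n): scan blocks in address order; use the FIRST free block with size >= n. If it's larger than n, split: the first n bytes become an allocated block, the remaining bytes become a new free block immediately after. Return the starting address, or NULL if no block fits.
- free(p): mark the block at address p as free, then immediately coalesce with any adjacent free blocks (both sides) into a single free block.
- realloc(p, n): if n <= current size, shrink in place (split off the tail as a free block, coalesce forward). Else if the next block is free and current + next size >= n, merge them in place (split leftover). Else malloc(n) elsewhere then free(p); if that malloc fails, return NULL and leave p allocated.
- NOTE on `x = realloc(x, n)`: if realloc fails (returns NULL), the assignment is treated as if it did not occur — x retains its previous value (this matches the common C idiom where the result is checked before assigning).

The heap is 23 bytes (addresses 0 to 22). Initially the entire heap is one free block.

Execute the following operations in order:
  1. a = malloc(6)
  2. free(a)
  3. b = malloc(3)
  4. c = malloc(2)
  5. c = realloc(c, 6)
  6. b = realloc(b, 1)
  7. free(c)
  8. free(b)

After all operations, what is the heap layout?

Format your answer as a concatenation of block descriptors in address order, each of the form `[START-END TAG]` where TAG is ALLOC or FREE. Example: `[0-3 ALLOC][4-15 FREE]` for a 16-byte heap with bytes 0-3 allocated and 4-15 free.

Op 1: a = malloc(6) -> a = 0; heap: [0-5 ALLOC][6-22 FREE]
Op 2: free(a) -> (freed a); heap: [0-22 FREE]
Op 3: b = malloc(3) -> b = 0; heap: [0-2 ALLOC][3-22 FREE]
Op 4: c = malloc(2) -> c = 3; heap: [0-2 ALLOC][3-4 ALLOC][5-22 FREE]
Op 5: c = realloc(c, 6) -> c = 3; heap: [0-2 ALLOC][3-8 ALLOC][9-22 FREE]
Op 6: b = realloc(b, 1) -> b = 0; heap: [0-0 ALLOC][1-2 FREE][3-8 ALLOC][9-22 FREE]
Op 7: free(c) -> (freed c); heap: [0-0 ALLOC][1-22 FREE]
Op 8: free(b) -> (freed b); heap: [0-22 FREE]

Answer: [0-22 FREE]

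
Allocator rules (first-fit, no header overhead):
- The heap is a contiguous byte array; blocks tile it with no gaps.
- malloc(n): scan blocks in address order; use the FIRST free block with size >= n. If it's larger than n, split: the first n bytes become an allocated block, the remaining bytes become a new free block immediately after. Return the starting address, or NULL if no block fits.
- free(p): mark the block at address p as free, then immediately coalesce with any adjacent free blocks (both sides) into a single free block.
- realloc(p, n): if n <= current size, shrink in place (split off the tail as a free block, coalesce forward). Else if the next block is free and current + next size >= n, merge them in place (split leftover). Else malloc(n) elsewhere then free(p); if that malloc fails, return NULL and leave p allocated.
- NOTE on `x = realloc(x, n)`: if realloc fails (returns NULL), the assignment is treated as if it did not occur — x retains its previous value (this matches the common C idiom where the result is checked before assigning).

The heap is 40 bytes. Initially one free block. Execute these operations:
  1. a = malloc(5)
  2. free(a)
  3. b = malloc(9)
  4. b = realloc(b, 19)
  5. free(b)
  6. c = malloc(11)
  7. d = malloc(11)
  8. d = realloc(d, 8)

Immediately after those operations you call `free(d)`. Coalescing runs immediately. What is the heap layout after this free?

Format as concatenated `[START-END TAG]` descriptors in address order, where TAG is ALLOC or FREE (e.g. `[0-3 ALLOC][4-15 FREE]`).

Answer: [0-10 ALLOC][11-39 FREE]

Derivation:
Op 1: a = malloc(5) -> a = 0; heap: [0-4 ALLOC][5-39 FREE]
Op 2: free(a) -> (freed a); heap: [0-39 FREE]
Op 3: b = malloc(9) -> b = 0; heap: [0-8 ALLOC][9-39 FREE]
Op 4: b = realloc(b, 19) -> b = 0; heap: [0-18 ALLOC][19-39 FREE]
Op 5: free(b) -> (freed b); heap: [0-39 FREE]
Op 6: c = malloc(11) -> c = 0; heap: [0-10 ALLOC][11-39 FREE]
Op 7: d = malloc(11) -> d = 11; heap: [0-10 ALLOC][11-21 ALLOC][22-39 FREE]
Op 8: d = realloc(d, 8) -> d = 11; heap: [0-10 ALLOC][11-18 ALLOC][19-39 FREE]
free(d): d = 11 -> block [11-18 ALLOC]; mark free, coalesce with adjacent free neighbors -> [0-10 ALLOC][11-39 FREE]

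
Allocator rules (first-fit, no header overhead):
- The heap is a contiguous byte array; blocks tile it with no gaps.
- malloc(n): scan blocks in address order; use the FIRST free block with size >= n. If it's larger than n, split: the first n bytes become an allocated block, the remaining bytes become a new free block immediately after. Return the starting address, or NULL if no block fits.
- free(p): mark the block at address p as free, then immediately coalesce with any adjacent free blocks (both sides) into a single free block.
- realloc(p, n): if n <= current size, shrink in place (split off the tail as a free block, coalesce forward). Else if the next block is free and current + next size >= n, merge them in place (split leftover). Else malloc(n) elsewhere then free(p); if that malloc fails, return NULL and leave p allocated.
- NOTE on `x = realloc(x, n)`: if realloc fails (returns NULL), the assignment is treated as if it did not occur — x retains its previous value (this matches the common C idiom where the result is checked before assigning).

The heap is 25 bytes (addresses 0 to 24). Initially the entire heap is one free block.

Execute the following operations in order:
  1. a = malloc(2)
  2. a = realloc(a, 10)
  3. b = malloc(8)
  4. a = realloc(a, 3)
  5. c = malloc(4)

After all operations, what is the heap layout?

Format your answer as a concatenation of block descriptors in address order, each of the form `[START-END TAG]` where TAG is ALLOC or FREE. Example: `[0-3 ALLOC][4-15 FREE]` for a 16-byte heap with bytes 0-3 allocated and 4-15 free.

Op 1: a = malloc(2) -> a = 0; heap: [0-1 ALLOC][2-24 FREE]
Op 2: a = realloc(a, 10) -> a = 0; heap: [0-9 ALLOC][10-24 FREE]
Op 3: b = malloc(8) -> b = 10; heap: [0-9 ALLOC][10-17 ALLOC][18-24 FREE]
Op 4: a = realloc(a, 3) -> a = 0; heap: [0-2 ALLOC][3-9 FREE][10-17 ALLOC][18-24 FREE]
Op 5: c = malloc(4) -> c = 3; heap: [0-2 ALLOC][3-6 ALLOC][7-9 FREE][10-17 ALLOC][18-24 FREE]

Answer: [0-2 ALLOC][3-6 ALLOC][7-9 FREE][10-17 ALLOC][18-24 FREE]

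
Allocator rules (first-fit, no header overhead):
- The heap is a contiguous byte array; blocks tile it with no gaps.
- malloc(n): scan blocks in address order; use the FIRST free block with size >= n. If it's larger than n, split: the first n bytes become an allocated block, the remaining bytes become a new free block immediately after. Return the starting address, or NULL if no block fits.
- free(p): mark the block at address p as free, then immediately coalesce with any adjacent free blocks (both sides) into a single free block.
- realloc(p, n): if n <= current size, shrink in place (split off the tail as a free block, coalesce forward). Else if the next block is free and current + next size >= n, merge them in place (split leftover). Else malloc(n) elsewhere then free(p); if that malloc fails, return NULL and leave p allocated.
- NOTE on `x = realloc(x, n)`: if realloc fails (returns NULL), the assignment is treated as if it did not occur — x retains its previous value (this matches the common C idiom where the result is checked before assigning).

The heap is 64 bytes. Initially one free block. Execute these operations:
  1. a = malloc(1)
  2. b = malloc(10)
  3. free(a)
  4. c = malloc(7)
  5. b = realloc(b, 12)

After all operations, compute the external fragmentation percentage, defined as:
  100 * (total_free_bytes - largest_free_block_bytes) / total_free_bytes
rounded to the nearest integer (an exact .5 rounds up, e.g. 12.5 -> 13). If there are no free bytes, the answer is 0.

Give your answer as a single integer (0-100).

Op 1: a = malloc(1) -> a = 0; heap: [0-0 ALLOC][1-63 FREE]
Op 2: b = malloc(10) -> b = 1; heap: [0-0 ALLOC][1-10 ALLOC][11-63 FREE]
Op 3: free(a) -> (freed a); heap: [0-0 FREE][1-10 ALLOC][11-63 FREE]
Op 4: c = malloc(7) -> c = 11; heap: [0-0 FREE][1-10 ALLOC][11-17 ALLOC][18-63 FREE]
Op 5: b = realloc(b, 12) -> b = 18; heap: [0-10 FREE][11-17 ALLOC][18-29 ALLOC][30-63 FREE]
Free blocks: [11 34] total_free=45 largest=34 -> 100*(45-34)/45 = 1100/45 ≈ 24.444 -> rounds to 24

Answer: 24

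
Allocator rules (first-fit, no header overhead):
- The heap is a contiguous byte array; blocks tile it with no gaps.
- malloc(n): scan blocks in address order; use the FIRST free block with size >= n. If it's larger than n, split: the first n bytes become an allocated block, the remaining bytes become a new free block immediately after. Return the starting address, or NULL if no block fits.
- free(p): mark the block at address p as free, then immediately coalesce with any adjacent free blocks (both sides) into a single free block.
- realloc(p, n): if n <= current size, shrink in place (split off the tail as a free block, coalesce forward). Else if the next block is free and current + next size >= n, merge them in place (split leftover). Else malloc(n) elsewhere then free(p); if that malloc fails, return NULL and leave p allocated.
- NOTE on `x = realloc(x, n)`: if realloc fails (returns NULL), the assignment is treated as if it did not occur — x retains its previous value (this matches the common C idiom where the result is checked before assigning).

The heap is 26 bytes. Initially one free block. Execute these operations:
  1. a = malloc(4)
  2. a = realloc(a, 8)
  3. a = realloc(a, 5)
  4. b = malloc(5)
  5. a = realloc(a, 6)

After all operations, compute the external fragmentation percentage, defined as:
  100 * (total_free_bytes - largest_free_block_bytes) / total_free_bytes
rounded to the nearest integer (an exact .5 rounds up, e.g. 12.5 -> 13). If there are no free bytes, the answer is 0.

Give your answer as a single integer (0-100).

Op 1: a = malloc(4) -> a = 0; heap: [0-3 ALLOC][4-25 FREE]
Op 2: a = realloc(a, 8) -> a = 0; heap: [0-7 ALLOC][8-25 FREE]
Op 3: a = realloc(a, 5) -> a = 0; heap: [0-4 ALLOC][5-25 FREE]
Op 4: b = malloc(5) -> b = 5; heap: [0-4 ALLOC][5-9 ALLOC][10-25 FREE]
Op 5: a = realloc(a, 6) -> a = 10; heap: [0-4 FREE][5-9 ALLOC][10-15 ALLOC][16-25 FREE]
Free blocks: [5 10] total_free=15 largest=10 -> 100*(15-10)/15 = 500/15 ≈ 33.333 -> rounds to 33

Answer: 33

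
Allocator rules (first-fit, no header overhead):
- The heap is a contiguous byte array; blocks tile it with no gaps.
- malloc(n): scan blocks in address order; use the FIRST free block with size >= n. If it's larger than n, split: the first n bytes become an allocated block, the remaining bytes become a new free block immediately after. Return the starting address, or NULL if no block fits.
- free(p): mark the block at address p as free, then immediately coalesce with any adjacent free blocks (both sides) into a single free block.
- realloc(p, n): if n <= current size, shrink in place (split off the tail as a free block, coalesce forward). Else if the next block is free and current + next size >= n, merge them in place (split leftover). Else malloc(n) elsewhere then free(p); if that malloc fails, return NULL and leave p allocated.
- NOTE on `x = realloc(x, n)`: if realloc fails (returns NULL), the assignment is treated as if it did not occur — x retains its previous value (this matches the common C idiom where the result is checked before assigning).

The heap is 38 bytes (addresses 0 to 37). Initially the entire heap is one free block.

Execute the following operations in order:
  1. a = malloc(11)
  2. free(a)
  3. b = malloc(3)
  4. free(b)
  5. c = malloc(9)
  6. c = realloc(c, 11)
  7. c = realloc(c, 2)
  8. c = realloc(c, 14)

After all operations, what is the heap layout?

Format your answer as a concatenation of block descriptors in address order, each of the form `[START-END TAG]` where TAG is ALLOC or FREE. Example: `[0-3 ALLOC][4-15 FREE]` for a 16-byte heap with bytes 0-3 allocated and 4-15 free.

Op 1: a = malloc(11) -> a = 0; heap: [0-10 ALLOC][11-37 FREE]
Op 2: free(a) -> (freed a); heap: [0-37 FREE]
Op 3: b = malloc(3) -> b = 0; heap: [0-2 ALLOC][3-37 FREE]
Op 4: free(b) -> (freed b); heap: [0-37 FREE]
Op 5: c = malloc(9) -> c = 0; heap: [0-8 ALLOC][9-37 FREE]
Op 6: c = realloc(c, 11) -> c = 0; heap: [0-10 ALLOC][11-37 FREE]
Op 7: c = realloc(c, 2) -> c = 0; heap: [0-1 ALLOC][2-37 FREE]
Op 8: c = realloc(c, 14) -> c = 0; heap: [0-13 ALLOC][14-37 FREE]

Answer: [0-13 ALLOC][14-37 FREE]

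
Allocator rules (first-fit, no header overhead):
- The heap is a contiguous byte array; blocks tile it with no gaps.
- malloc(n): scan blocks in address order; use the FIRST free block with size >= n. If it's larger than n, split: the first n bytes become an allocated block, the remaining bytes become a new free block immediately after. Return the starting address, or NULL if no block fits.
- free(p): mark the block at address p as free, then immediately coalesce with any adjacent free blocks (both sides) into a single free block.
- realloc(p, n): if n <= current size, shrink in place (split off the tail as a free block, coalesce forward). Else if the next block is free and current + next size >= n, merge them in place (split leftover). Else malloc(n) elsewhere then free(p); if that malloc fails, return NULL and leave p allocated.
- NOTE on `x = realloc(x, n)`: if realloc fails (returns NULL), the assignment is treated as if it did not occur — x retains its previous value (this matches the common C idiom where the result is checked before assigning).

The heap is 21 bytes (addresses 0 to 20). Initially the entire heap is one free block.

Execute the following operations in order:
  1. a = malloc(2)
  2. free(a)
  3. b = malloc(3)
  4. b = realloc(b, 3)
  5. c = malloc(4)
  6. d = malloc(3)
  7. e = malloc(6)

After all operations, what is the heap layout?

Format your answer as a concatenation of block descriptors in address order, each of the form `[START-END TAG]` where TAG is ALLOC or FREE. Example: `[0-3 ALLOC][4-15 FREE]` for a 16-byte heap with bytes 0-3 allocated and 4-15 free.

Op 1: a = malloc(2) -> a = 0; heap: [0-1 ALLOC][2-20 FREE]
Op 2: free(a) -> (freed a); heap: [0-20 FREE]
Op 3: b = malloc(3) -> b = 0; heap: [0-2 ALLOC][3-20 FREE]
Op 4: b = realloc(b, 3) -> b = 0; heap: [0-2 ALLOC][3-20 FREE]
Op 5: c = malloc(4) -> c = 3; heap: [0-2 ALLOC][3-6 ALLOC][7-20 FREE]
Op 6: d = malloc(3) -> d = 7; heap: [0-2 ALLOC][3-6 ALLOC][7-9 ALLOC][10-20 FREE]
Op 7: e = malloc(6) -> e = 10; heap: [0-2 ALLOC][3-6 ALLOC][7-9 ALLOC][10-15 ALLOC][16-20 FREE]

Answer: [0-2 ALLOC][3-6 ALLOC][7-9 ALLOC][10-15 ALLOC][16-20 FREE]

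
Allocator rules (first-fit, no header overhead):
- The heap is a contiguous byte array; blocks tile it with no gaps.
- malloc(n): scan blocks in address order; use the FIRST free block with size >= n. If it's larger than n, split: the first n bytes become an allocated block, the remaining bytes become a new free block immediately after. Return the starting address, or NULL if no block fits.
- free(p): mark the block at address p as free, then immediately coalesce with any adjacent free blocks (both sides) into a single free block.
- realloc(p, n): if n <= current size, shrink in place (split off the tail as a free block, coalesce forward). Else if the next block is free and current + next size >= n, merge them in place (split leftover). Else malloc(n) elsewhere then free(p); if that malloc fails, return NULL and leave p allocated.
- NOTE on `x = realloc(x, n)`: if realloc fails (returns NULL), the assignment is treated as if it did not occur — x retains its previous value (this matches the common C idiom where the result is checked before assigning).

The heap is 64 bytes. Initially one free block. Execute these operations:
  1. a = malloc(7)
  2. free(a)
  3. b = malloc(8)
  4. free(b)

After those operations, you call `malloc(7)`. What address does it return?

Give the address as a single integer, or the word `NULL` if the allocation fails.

Answer: 0

Derivation:
Op 1: a = malloc(7) -> a = 0; heap: [0-6 ALLOC][7-63 FREE]
Op 2: free(a) -> (freed a); heap: [0-63 FREE]
Op 3: b = malloc(8) -> b = 0; heap: [0-7 ALLOC][8-63 FREE]
Op 4: free(b) -> (freed b); heap: [0-63 FREE]
malloc(7): first-fit scan over [0-63 FREE] -> 0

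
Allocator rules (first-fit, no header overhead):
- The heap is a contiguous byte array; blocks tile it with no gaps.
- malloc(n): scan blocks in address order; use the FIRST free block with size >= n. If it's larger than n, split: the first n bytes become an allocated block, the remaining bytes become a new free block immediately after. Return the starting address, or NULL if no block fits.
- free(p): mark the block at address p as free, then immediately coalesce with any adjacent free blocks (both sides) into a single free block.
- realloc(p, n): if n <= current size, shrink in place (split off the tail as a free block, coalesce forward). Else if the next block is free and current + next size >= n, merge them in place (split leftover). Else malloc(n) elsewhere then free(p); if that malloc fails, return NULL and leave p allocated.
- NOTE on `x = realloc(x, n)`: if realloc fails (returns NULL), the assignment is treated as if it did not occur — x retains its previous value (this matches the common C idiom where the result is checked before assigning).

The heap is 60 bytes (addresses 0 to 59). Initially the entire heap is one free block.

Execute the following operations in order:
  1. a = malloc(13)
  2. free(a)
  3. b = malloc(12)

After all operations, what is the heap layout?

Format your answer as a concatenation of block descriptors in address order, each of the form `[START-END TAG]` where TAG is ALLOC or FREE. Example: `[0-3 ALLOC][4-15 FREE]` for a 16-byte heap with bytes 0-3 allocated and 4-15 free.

Op 1: a = malloc(13) -> a = 0; heap: [0-12 ALLOC][13-59 FREE]
Op 2: free(a) -> (freed a); heap: [0-59 FREE]
Op 3: b = malloc(12) -> b = 0; heap: [0-11 ALLOC][12-59 FREE]

Answer: [0-11 ALLOC][12-59 FREE]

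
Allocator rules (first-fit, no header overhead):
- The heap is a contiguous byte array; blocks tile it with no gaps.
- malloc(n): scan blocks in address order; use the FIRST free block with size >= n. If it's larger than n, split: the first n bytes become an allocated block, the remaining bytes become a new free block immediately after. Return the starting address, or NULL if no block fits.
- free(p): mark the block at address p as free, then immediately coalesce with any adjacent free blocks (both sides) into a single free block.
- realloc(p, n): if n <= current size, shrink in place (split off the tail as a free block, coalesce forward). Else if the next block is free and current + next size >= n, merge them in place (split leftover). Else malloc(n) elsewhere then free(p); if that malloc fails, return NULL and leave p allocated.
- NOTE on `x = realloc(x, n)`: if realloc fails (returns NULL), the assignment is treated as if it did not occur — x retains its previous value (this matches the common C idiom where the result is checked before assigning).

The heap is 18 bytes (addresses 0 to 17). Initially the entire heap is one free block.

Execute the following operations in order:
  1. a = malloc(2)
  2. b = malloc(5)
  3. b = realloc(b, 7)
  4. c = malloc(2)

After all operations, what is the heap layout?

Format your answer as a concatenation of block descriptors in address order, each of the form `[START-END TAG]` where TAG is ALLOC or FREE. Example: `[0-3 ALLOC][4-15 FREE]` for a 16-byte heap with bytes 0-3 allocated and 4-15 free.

Op 1: a = malloc(2) -> a = 0; heap: [0-1 ALLOC][2-17 FREE]
Op 2: b = malloc(5) -> b = 2; heap: [0-1 ALLOC][2-6 ALLOC][7-17 FREE]
Op 3: b = realloc(b, 7) -> b = 2; heap: [0-1 ALLOC][2-8 ALLOC][9-17 FREE]
Op 4: c = malloc(2) -> c = 9; heap: [0-1 ALLOC][2-8 ALLOC][9-10 ALLOC][11-17 FREE]

Answer: [0-1 ALLOC][2-8 ALLOC][9-10 ALLOC][11-17 FREE]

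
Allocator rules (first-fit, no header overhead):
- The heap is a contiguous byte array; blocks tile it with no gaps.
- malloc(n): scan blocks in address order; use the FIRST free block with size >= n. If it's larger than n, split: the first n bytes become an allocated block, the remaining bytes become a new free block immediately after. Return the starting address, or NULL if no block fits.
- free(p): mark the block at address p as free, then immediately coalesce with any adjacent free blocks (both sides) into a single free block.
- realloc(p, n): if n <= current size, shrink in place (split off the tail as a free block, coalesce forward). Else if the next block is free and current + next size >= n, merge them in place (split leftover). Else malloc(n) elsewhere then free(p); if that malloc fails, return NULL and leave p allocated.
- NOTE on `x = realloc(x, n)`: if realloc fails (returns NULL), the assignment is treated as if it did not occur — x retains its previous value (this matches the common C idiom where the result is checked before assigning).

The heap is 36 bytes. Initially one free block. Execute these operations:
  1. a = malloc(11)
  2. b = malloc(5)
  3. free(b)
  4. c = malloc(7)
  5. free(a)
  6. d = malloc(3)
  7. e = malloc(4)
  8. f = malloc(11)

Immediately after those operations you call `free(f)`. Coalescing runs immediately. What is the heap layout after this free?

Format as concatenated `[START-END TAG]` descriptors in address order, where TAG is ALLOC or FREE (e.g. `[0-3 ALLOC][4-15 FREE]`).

Answer: [0-2 ALLOC][3-6 ALLOC][7-10 FREE][11-17 ALLOC][18-35 FREE]

Derivation:
Op 1: a = malloc(11) -> a = 0; heap: [0-10 ALLOC][11-35 FREE]
Op 2: b = malloc(5) -> b = 11; heap: [0-10 ALLOC][11-15 ALLOC][16-35 FREE]
Op 3: free(b) -> (freed b); heap: [0-10 ALLOC][11-35 FREE]
Op 4: c = malloc(7) -> c = 11; heap: [0-10 ALLOC][11-17 ALLOC][18-35 FREE]
Op 5: free(a) -> (freed a); heap: [0-10 FREE][11-17 ALLOC][18-35 FREE]
Op 6: d = malloc(3) -> d = 0; heap: [0-2 ALLOC][3-10 FREE][11-17 ALLOC][18-35 FREE]
Op 7: e = malloc(4) -> e = 3; heap: [0-2 ALLOC][3-6 ALLOC][7-10 FREE][11-17 ALLOC][18-35 FREE]
Op 8: f = malloc(11) -> f = 18; heap: [0-2 ALLOC][3-6 ALLOC][7-10 FREE][11-17 ALLOC][18-28 ALLOC][29-35 FREE]
free(f): f = 18 -> block [18-28 ALLOC]; mark free, coalesce with adjacent free neighbors -> [0-2 ALLOC][3-6 ALLOC][7-10 FREE][11-17 ALLOC][18-35 FREE]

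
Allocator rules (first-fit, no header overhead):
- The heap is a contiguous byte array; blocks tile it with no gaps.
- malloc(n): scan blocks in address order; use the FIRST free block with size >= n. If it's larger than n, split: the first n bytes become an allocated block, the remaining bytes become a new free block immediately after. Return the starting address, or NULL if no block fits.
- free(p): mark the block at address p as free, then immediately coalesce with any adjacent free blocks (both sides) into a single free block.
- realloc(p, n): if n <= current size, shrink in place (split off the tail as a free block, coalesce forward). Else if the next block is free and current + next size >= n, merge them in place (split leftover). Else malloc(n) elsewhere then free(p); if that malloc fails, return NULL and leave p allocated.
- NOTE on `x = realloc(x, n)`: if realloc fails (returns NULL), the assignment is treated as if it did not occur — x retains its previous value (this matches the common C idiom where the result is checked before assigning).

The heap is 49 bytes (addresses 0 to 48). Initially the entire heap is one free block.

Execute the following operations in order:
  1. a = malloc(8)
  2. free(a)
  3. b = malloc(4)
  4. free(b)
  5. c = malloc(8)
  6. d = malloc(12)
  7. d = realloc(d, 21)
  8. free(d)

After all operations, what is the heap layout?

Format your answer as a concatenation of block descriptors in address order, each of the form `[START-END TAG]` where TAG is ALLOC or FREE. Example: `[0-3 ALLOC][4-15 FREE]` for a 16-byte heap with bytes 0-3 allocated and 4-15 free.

Answer: [0-7 ALLOC][8-48 FREE]

Derivation:
Op 1: a = malloc(8) -> a = 0; heap: [0-7 ALLOC][8-48 FREE]
Op 2: free(a) -> (freed a); heap: [0-48 FREE]
Op 3: b = malloc(4) -> b = 0; heap: [0-3 ALLOC][4-48 FREE]
Op 4: free(b) -> (freed b); heap: [0-48 FREE]
Op 5: c = malloc(8) -> c = 0; heap: [0-7 ALLOC][8-48 FREE]
Op 6: d = malloc(12) -> d = 8; heap: [0-7 ALLOC][8-19 ALLOC][20-48 FREE]
Op 7: d = realloc(d, 21) -> d = 8; heap: [0-7 ALLOC][8-28 ALLOC][29-48 FREE]
Op 8: free(d) -> (freed d); heap: [0-7 ALLOC][8-48 FREE]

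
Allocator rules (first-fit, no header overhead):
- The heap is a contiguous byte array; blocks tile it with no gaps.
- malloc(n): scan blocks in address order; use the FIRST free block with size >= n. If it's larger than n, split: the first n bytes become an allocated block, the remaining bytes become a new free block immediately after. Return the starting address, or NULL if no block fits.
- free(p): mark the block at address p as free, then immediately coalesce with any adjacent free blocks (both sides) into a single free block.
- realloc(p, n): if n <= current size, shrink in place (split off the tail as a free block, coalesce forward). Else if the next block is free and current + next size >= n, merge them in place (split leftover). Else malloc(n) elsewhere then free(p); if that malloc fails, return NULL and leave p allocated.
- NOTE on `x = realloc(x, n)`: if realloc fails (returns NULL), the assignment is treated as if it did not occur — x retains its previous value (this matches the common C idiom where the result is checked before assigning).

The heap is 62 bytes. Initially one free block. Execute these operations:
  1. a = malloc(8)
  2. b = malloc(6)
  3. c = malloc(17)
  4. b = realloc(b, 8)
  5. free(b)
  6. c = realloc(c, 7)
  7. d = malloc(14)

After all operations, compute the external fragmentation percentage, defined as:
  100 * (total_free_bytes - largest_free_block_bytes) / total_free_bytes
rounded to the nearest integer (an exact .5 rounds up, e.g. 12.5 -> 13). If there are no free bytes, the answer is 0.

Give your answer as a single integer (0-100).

Answer: 18

Derivation:
Op 1: a = malloc(8) -> a = 0; heap: [0-7 ALLOC][8-61 FREE]
Op 2: b = malloc(6) -> b = 8; heap: [0-7 ALLOC][8-13 ALLOC][14-61 FREE]
Op 3: c = malloc(17) -> c = 14; heap: [0-7 ALLOC][8-13 ALLOC][14-30 ALLOC][31-61 FREE]
Op 4: b = realloc(b, 8) -> b = 31; heap: [0-7 ALLOC][8-13 FREE][14-30 ALLOC][31-38 ALLOC][39-61 FREE]
Op 5: free(b) -> (freed b); heap: [0-7 ALLOC][8-13 FREE][14-30 ALLOC][31-61 FREE]
Op 6: c = realloc(c, 7) -> c = 14; heap: [0-7 ALLOC][8-13 FREE][14-20 ALLOC][21-61 FREE]
Op 7: d = malloc(14) -> d = 21; heap: [0-7 ALLOC][8-13 FREE][14-20 ALLOC][21-34 ALLOC][35-61 FREE]
Free blocks: [6 27] total_free=33 largest=27 -> 100*(33-27)/33 = 600/33 ≈ 18.182 -> rounds to 18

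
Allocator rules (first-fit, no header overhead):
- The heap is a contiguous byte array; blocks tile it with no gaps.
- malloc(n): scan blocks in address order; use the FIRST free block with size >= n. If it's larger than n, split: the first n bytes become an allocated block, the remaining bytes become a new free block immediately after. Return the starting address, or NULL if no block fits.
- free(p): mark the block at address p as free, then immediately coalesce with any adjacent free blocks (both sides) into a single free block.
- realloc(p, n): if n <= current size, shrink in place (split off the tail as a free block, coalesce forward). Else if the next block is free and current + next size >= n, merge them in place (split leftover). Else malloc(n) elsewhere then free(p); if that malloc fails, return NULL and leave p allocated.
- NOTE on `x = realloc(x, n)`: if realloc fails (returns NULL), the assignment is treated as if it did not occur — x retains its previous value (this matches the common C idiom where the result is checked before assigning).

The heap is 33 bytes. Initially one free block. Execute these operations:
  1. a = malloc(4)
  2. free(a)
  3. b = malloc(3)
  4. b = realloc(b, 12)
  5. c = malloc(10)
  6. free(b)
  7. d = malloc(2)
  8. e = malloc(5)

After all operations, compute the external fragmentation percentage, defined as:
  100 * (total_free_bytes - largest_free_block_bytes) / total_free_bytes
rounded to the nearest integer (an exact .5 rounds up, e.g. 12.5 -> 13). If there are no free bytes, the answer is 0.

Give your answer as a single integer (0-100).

Answer: 31

Derivation:
Op 1: a = malloc(4) -> a = 0; heap: [0-3 ALLOC][4-32 FREE]
Op 2: free(a) -> (freed a); heap: [0-32 FREE]
Op 3: b = malloc(3) -> b = 0; heap: [0-2 ALLOC][3-32 FREE]
Op 4: b = realloc(b, 12) -> b = 0; heap: [0-11 ALLOC][12-32 FREE]
Op 5: c = malloc(10) -> c = 12; heap: [0-11 ALLOC][12-21 ALLOC][22-32 FREE]
Op 6: free(b) -> (freed b); heap: [0-11 FREE][12-21 ALLOC][22-32 FREE]
Op 7: d = malloc(2) -> d = 0; heap: [0-1 ALLOC][2-11 FREE][12-21 ALLOC][22-32 FREE]
Op 8: e = malloc(5) -> e = 2; heap: [0-1 ALLOC][2-6 ALLOC][7-11 FREE][12-21 ALLOC][22-32 FREE]
Free blocks: [5 11] total_free=16 largest=11 -> 100*(16-11)/16 = 500/16 = 31.25 -> rounds to 31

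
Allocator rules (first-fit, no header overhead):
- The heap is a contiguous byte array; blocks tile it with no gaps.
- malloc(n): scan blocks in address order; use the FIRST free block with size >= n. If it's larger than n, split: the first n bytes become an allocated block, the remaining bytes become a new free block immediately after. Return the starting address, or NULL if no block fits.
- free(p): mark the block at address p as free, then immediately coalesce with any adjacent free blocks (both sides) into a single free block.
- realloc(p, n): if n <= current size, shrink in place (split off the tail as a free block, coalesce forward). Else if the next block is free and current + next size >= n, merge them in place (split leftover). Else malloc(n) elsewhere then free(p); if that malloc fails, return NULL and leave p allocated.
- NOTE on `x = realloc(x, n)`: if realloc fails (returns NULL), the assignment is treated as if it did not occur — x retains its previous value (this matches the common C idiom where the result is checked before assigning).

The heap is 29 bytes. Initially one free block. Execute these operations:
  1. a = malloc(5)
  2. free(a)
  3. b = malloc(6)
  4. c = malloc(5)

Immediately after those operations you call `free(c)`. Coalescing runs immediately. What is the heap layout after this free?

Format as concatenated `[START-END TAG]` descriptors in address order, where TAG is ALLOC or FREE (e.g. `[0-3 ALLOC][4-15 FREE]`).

Answer: [0-5 ALLOC][6-28 FREE]

Derivation:
Op 1: a = malloc(5) -> a = 0; heap: [0-4 ALLOC][5-28 FREE]
Op 2: free(a) -> (freed a); heap: [0-28 FREE]
Op 3: b = malloc(6) -> b = 0; heap: [0-5 ALLOC][6-28 FREE]
Op 4: c = malloc(5) -> c = 6; heap: [0-5 ALLOC][6-10 ALLOC][11-28 FREE]
free(c): c = 6 -> block [6-10 ALLOC]; mark free, coalesce with adjacent free neighbors -> [0-5 ALLOC][6-28 FREE]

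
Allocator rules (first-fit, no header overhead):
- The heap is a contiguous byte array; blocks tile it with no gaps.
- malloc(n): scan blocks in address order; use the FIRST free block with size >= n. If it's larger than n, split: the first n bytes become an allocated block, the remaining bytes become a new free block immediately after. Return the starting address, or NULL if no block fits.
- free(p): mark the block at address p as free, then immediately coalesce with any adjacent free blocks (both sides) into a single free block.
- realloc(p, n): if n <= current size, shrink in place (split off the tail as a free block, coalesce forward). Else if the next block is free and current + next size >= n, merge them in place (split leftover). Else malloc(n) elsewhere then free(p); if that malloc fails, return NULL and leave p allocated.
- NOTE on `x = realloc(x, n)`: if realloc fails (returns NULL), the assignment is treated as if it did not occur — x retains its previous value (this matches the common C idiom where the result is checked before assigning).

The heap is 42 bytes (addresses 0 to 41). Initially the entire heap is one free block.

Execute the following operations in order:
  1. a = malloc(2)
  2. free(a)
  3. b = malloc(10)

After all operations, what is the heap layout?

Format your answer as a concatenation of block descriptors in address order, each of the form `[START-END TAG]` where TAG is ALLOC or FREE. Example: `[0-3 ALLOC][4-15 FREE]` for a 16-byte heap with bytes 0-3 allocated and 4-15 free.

Answer: [0-9 ALLOC][10-41 FREE]

Derivation:
Op 1: a = malloc(2) -> a = 0; heap: [0-1 ALLOC][2-41 FREE]
Op 2: free(a) -> (freed a); heap: [0-41 FREE]
Op 3: b = malloc(10) -> b = 0; heap: [0-9 ALLOC][10-41 FREE]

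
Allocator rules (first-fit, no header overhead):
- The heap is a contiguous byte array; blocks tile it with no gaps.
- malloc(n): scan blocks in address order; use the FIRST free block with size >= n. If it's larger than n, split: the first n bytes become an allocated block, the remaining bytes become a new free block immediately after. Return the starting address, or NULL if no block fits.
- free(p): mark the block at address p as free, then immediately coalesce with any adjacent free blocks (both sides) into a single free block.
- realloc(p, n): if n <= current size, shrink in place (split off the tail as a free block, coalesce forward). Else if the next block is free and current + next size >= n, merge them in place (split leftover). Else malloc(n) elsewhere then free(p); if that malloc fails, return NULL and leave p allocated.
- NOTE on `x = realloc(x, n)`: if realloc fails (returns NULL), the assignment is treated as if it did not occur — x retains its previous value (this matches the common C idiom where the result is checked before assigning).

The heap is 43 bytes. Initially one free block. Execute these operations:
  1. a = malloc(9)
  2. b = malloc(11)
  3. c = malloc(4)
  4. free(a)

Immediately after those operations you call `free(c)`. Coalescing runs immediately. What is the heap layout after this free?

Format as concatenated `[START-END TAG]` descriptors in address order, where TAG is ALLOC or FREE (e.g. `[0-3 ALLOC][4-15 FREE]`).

Answer: [0-8 FREE][9-19 ALLOC][20-42 FREE]

Derivation:
Op 1: a = malloc(9) -> a = 0; heap: [0-8 ALLOC][9-42 FREE]
Op 2: b = malloc(11) -> b = 9; heap: [0-8 ALLOC][9-19 ALLOC][20-42 FREE]
Op 3: c = malloc(4) -> c = 20; heap: [0-8 ALLOC][9-19 ALLOC][20-23 ALLOC][24-42 FREE]
Op 4: free(a) -> (freed a); heap: [0-8 FREE][9-19 ALLOC][20-23 ALLOC][24-42 FREE]
free(c): c = 20 -> block [20-23 ALLOC]; mark free, coalesce with adjacent free neighbors -> [0-8 FREE][9-19 ALLOC][20-42 FREE]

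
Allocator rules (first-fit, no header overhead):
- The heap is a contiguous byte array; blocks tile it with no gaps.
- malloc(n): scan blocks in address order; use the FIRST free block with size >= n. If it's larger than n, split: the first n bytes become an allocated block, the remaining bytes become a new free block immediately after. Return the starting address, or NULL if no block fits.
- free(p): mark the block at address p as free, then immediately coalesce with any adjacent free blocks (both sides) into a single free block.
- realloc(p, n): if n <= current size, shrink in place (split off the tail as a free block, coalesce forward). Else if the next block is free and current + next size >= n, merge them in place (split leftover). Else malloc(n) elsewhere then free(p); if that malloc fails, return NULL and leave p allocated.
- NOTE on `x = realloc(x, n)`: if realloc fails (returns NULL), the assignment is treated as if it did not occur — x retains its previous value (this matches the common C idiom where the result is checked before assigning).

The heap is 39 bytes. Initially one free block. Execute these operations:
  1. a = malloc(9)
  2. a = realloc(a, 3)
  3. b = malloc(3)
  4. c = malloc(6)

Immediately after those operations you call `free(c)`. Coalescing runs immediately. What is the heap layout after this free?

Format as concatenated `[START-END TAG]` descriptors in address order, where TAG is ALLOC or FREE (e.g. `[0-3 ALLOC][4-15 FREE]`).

Answer: [0-2 ALLOC][3-5 ALLOC][6-38 FREE]

Derivation:
Op 1: a = malloc(9) -> a = 0; heap: [0-8 ALLOC][9-38 FREE]
Op 2: a = realloc(a, 3) -> a = 0; heap: [0-2 ALLOC][3-38 FREE]
Op 3: b = malloc(3) -> b = 3; heap: [0-2 ALLOC][3-5 ALLOC][6-38 FREE]
Op 4: c = malloc(6) -> c = 6; heap: [0-2 ALLOC][3-5 ALLOC][6-11 ALLOC][12-38 FREE]
free(c): c = 6 -> block [6-11 ALLOC]; mark free, coalesce with adjacent free neighbors -> [0-2 ALLOC][3-5 ALLOC][6-38 FREE]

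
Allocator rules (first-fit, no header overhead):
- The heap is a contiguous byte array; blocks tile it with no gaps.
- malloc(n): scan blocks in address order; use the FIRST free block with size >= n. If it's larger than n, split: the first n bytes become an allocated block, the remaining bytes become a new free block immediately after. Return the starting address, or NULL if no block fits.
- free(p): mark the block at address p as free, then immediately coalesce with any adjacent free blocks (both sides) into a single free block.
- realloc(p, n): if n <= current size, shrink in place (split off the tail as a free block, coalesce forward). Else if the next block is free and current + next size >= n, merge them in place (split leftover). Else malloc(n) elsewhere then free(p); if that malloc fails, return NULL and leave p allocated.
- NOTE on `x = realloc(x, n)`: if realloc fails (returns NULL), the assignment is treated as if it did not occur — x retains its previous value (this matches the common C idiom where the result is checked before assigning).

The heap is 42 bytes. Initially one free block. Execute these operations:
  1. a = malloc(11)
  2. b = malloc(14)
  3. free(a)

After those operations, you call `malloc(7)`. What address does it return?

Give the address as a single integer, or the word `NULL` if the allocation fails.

Op 1: a = malloc(11) -> a = 0; heap: [0-10 ALLOC][11-41 FREE]
Op 2: b = malloc(14) -> b = 11; heap: [0-10 ALLOC][11-24 ALLOC][25-41 FREE]
Op 3: free(a) -> (freed a); heap: [0-10 FREE][11-24 ALLOC][25-41 FREE]
malloc(7): first-fit scan over [0-10 FREE][11-24 ALLOC][25-41 FREE] -> 0

Answer: 0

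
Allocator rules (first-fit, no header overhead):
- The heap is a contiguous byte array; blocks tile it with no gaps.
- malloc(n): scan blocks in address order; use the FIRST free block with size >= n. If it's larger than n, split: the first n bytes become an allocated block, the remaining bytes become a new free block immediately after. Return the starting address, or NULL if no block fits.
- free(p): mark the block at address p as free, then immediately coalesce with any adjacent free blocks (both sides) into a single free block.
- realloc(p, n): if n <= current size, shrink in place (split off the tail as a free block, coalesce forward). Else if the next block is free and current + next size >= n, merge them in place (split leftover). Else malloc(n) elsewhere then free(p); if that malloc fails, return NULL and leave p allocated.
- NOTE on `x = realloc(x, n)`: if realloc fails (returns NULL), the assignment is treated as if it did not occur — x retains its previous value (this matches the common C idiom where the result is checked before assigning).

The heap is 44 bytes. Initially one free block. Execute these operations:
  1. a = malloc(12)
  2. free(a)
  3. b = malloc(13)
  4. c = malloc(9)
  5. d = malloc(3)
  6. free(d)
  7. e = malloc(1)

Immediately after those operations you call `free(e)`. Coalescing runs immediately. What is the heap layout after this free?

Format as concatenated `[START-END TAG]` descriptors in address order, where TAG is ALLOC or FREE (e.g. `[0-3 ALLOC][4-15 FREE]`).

Op 1: a = malloc(12) -> a = 0; heap: [0-11 ALLOC][12-43 FREE]
Op 2: free(a) -> (freed a); heap: [0-43 FREE]
Op 3: b = malloc(13) -> b = 0; heap: [0-12 ALLOC][13-43 FREE]
Op 4: c = malloc(9) -> c = 13; heap: [0-12 ALLOC][13-21 ALLOC][22-43 FREE]
Op 5: d = malloc(3) -> d = 22; heap: [0-12 ALLOC][13-21 ALLOC][22-24 ALLOC][25-43 FREE]
Op 6: free(d) -> (freed d); heap: [0-12 ALLOC][13-21 ALLOC][22-43 FREE]
Op 7: e = malloc(1) -> e = 22; heap: [0-12 ALLOC][13-21 ALLOC][22-22 ALLOC][23-43 FREE]
free(e): e = 22 -> block [22-22 ALLOC]; mark free, coalesce with adjacent free neighbors -> [0-12 ALLOC][13-21 ALLOC][22-43 FREE]

Answer: [0-12 ALLOC][13-21 ALLOC][22-43 FREE]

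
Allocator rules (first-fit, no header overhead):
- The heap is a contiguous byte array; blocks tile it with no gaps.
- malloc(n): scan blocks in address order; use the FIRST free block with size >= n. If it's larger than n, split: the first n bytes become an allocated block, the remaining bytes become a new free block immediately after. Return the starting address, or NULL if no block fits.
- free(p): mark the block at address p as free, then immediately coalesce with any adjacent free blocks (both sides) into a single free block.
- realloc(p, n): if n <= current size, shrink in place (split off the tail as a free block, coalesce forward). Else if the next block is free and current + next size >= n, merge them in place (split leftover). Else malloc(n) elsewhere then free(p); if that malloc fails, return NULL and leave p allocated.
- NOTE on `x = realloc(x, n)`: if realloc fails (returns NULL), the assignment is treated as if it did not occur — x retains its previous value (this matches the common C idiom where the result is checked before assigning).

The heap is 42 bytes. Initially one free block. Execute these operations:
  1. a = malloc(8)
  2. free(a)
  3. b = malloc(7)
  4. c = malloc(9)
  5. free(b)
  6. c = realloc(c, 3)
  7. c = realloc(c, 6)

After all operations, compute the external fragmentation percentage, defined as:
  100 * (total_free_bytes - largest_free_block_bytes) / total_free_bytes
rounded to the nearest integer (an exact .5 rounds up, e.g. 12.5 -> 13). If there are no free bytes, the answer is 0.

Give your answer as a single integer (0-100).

Op 1: a = malloc(8) -> a = 0; heap: [0-7 ALLOC][8-41 FREE]
Op 2: free(a) -> (freed a); heap: [0-41 FREE]
Op 3: b = malloc(7) -> b = 0; heap: [0-6 ALLOC][7-41 FREE]
Op 4: c = malloc(9) -> c = 7; heap: [0-6 ALLOC][7-15 ALLOC][16-41 FREE]
Op 5: free(b) -> (freed b); heap: [0-6 FREE][7-15 ALLOC][16-41 FREE]
Op 6: c = realloc(c, 3) -> c = 7; heap: [0-6 FREE][7-9 ALLOC][10-41 FREE]
Op 7: c = realloc(c, 6) -> c = 7; heap: [0-6 FREE][7-12 ALLOC][13-41 FREE]
Free blocks: [7 29] total_free=36 largest=29 -> 100*(36-29)/36 = 700/36 ≈ 19.444 -> rounds to 19

Answer: 19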